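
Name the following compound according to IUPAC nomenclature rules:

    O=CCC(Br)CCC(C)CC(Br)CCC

3,8-dibromo-6-methylundecanal

The longest chain bearing the –CHO group is 11 carbons long (undecane).
An aldehyde (terminal –CHO) is the principal characteristic group, giving the suffix -al.
Choose the numbering such that the aldehyde carbon is C-1 by definition.
This places bromo groups at C-3 and C-8; a methyl group at C-6.
Prefixes are listed alphabetically: bromo, methyl.
Assembling the pieces gives 3,8-dibromo-6-methylundecanal.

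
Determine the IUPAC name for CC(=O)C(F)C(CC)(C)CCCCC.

The longest chain bearing the carbonyl is 9 carbons long (nonane).
The highest-priority functional group is a ketone (C=O on an internal carbon), so the name ends in -one.
Number the chain so that numbering from this end puts the carbonyl group at C-2 rather than C-8.
This places the carbonyl at C-2; an ethyl group at C-4; a fluoro group at C-3; a methyl group at C-4.
Substituent prefixes are cited in alphabetical order (multiplying prefixes like di-/tri- are ignored for ordering).
Assembling the pieces gives 4-ethyl-3-fluoro-4-methylnonan-2-one.

4-ethyl-3-fluoro-4-methylnonan-2-one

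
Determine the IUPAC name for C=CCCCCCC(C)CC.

The longest chain bearing the multiple bond is 10 carbons long (decane).
The chain contains a C=C double bond, so the unsaturation ending is -ene.
Choose the numbering such that numbering from this end puts the double bond at C-1 rather than C-9.
With this numbering: the double bond between C-1 and C-2; a methyl group at C-8.
The name is 8-methyldec-1-ene.

8-methyldec-1-ene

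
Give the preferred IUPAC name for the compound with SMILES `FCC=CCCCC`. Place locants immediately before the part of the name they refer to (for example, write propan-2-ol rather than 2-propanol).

Counting along the main chain through the multiple bond gives 7 carbons: the parent is heptane.
The chain contains a C=C double bond, so the unsaturation ending is -ene.
Number the chain so that numbering from this end puts the double bond at C-2 rather than C-5.
With this numbering: the double bond between C-2 and C-3; a fluoro group at C-1.
Assembling the pieces gives 1-fluorohept-2-ene.

1-fluorohept-2-ene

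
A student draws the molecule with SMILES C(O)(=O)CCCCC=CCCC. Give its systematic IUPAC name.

dec-6-enoic acid

The longest chain bearing the –COOH group and the multiple bond is 10 carbons long (decane).
The highest-priority functional group is a carboxylic acid (terminal –COOH), so the name ends in -oic acid.
A C=C double bond in the chain gives the infix -ene-.
Number the chain so that the carboxylic acid carbon is C-1 by definition.
This places the double bond between C-6 and C-7.
Assembling the pieces gives dec-6-enoic acid.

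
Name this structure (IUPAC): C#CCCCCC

hept-1-yne

The longest carbon chain that includes the multiple bond has 7 carbons, so the parent hydride is heptane.
There is one C≡C triple bond, indicated by the ending -yne.
The numbering direction is chosen so that numbering from this end puts the triple bond at C-1 rather than C-6.
With this numbering: the triple bond between C-1 and C-2.
The name is hept-1-yne.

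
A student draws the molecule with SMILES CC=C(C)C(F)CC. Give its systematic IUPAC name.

Counting along the main chain through the multiple bond gives 6 carbons: the parent is hexane.
A C=C double bond in the chain gives the infix -ene-.
Choose the numbering such that numbering from this end puts the double bond at C-2 rather than C-4.
With this numbering: the double bond between C-2 and C-3; a fluoro group at C-4; a methyl group at C-3.
The substituents are ordered alphabetically, ignoring any di-/tri- multipliers.
Assembling the pieces gives 4-fluoro-3-methylhex-2-ene.

4-fluoro-3-methylhex-2-ene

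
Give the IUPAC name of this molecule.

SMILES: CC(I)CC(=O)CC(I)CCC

2,6-diiodononan-4-one

Counting along the main chain through the carbonyl gives 9 carbons: the parent is nonane.
A ketone (C=O on an internal carbon) is the principal characteristic group, giving the suffix -one.
Number the chain so that numbering from this end puts the carbonyl group at C-4 rather than C-6.
That gives the carbonyl at C-4; iodo groups at C-2 and C-6.
Putting it together: 2,6-diiodononan-4-one.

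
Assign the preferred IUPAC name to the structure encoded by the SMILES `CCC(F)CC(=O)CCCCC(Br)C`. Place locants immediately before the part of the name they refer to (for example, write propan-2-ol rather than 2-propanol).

10-bromo-3-fluoroundecan-5-one

The longest chain bearing the carbonyl is 11 carbons long (undecane).
The highest-priority functional group is a ketone (C=O on an internal carbon), so the name ends in -one.
Number the chain so that numbering from this end puts the carbonyl group at C-5 rather than C-7.
This places the carbonyl at C-5; a bromo group at C-10; a fluoro group at C-3.
Prefixes are listed alphabetically: bromo, fluoro.
Putting it together: 10-bromo-3-fluoroundecan-5-one.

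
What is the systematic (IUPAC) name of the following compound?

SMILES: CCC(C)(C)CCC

3,3-dimethylhexane

The parent chain contains 6 carbons (hexane).
The numbering direction is chosen so that the substituent locant set {3,3} is lower than {4,4} at the first point of difference.
This places two methyl groups at C-3.
Putting it together: 3,3-dimethylhexane.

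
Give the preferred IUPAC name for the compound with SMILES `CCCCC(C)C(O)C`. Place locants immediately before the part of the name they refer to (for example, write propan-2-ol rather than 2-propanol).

Counting along the main chain through the –OH group gives 7 carbons: the parent is heptane.
An alcohol (–OH) is the principal characteristic group, giving the suffix -ol.
The numbering direction is chosen so that numbering from this end puts the hydroxyl group at C-2 rather than C-6.
With this numbering: the hydroxyl at C-2; a methyl group at C-3.
The name is 3-methylheptan-2-ol.

3-methylheptan-2-ol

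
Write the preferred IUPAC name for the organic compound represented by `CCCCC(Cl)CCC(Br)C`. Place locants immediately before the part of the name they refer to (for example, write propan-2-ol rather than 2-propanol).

The parent chain contains 9 carbons (nonane).
Number the chain so that the substituent locant set {2,5} is lower than {5,8} at the first point of difference.
This places a bromo group at C-2; a chloro group at C-5.
The substituents are ordered alphabetically, ignoring any di-/tri- multipliers.
The name is 2-bromo-5-chlorononane.

2-bromo-5-chlorononane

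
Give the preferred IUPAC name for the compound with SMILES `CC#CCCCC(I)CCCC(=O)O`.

The longest carbon chain that includes the –COOH group and the multiple bond has 11 carbons, so the parent hydride is undecane.
A carboxylic acid (terminal –COOH) is the principal characteristic group, giving the suffix -oic acid.
A C≡C triple bond in the chain gives the infix -yne-.
Number the chain so that the carboxylic acid carbon is C-1 by definition.
That gives the triple bond between C-9 and C-10; an iodo group at C-5.
Putting it together: 5-iodoundec-9-ynoic acid.

5-iodoundec-9-ynoic acid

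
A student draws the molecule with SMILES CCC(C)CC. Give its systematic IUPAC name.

The longest carbon chain is 5 atoms: the parent is pentane.
Numbering from either end gives identical locants here.
This places a methyl group at C-3.
Putting it together: 3-methylpentane.

3-methylpentane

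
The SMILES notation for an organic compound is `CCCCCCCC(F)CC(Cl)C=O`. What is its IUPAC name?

The longest carbon chain that includes the –CHO group has 11 carbons, so the parent hydride is undecane.
The principal characteristic group is an aldehyde (terminal –CHO), named with the suffix -al.
Choose the numbering such that the aldehyde carbon is C-1 by definition.
This places a chloro group at C-2; a fluoro group at C-4.
Prefixes are listed alphabetically: chloro, fluoro.
Putting it together: 2-chloro-4-fluoroundecanal.

2-chloro-4-fluoroundecanal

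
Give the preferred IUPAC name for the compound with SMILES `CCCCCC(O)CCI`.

The longest chain bearing the –OH group is 8 carbons long (octane).
An alcohol (–OH) is the principal characteristic group, giving the suffix -ol.
The numbering direction is chosen so that numbering from this end puts the hydroxyl group at C-3 rather than C-6.
This places the hydroxyl at C-3; an iodo group at C-1.
Putting it together: 1-iodooctan-3-ol.

1-iodooctan-3-ol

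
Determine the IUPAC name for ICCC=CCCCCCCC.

The longest chain bearing the multiple bond is 11 carbons long (undecane).
The chain contains a C=C double bond, so the unsaturation ending is -ene.
Number the chain so that numbering from this end puts the double bond at C-3 rather than C-8.
With this numbering: the double bond between C-3 and C-4; an iodo group at C-1.
Putting it together: 1-iodoundec-3-ene.

1-iodoundec-3-ene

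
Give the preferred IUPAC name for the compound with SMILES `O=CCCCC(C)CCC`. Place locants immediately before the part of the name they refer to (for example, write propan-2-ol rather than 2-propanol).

5-methyloctanal

Counting along the main chain through the –CHO group gives 8 carbons: the parent is octane.
The principal characteristic group is an aldehyde (terminal –CHO), named with the suffix -al.
Number the chain so that the aldehyde carbon is C-1 by definition.
This places a methyl group at C-5.
The name is 5-methyloctanal.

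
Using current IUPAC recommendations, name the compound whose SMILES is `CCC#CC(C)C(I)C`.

Counting along the main chain through the multiple bond gives 7 carbons: the parent is heptane.
A C≡C triple bond in the chain gives the infix -yne-.
Number the chain so that numbering from this end puts the triple bond at C-3 rather than C-4.
This places the triple bond between C-3 and C-4; an iodo group at C-6; a methyl group at C-5.
Substituent prefixes are cited in alphabetical order (multiplying prefixes like di-/tri- are ignored for ordering).
The name is 6-iodo-5-methylhept-3-yne.

6-iodo-5-methylhept-3-yne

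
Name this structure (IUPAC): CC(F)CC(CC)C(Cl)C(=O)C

The longest carbon chain that includes the carbonyl has 7 carbons, so the parent hydride is heptane.
The highest-priority functional group is a ketone (C=O on an internal carbon), so the name ends in -one.
Choose the numbering such that numbering from this end puts the carbonyl group at C-2 rather than C-6.
That gives the carbonyl at C-2; a chloro group at C-3; an ethyl group at C-4; a fluoro group at C-6.
Substituent prefixes are cited in alphabetical order (multiplying prefixes like di-/tri- are ignored for ordering).
Putting it together: 3-chloro-4-ethyl-6-fluoroheptan-2-one.

3-chloro-4-ethyl-6-fluoroheptan-2-one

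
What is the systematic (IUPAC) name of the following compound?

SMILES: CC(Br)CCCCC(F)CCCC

2-bromo-7-fluoroundecane

The longest carbon chain is 11 atoms: the parent is undecane.
The numbering direction is chosen so that the substituent locant set {2,7} is lower than {5,10} at the first point of difference.
That gives a bromo group at C-2; a fluoro group at C-7.
Substituent prefixes are cited in alphabetical order (multiplying prefixes like di-/tri- are ignored for ordering).
Putting it together: 2-bromo-7-fluoroundecane.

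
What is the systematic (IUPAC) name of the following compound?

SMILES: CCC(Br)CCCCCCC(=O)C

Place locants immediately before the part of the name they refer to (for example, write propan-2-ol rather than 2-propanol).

9-bromoundecan-2-one

The longest carbon chain that includes the carbonyl has 11 carbons, so the parent hydride is undecane.
The highest-priority functional group is a ketone (C=O on an internal carbon), so the name ends in -one.
The numbering direction is chosen so that numbering from this end puts the carbonyl group at C-2 rather than C-10.
This places the carbonyl at C-2; a bromo group at C-9.
Putting it together: 9-bromoundecan-2-one.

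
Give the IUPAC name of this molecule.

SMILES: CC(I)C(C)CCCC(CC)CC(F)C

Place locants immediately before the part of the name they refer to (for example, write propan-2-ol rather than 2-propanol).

The longest carbon chain is 10 atoms: the parent is decane.
The numbering direction is chosen so that the substituent locant set {2,3,7,9} is lower than {2,4,8,9} at the first point of difference.
That gives an ethyl group at C-7; a fluoro group at C-9; an iodo group at C-2; a methyl group at C-3.
Prefixes are listed alphabetically: ethyl, fluoro, iodo, methyl.
Assembling the pieces gives 7-ethyl-9-fluoro-2-iodo-3-methyldecane.

7-ethyl-9-fluoro-2-iodo-3-methyldecane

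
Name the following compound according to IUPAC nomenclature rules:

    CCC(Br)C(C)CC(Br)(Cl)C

The longest carbon chain is 7 atoms: the parent is heptane.
Choose the numbering such that the substituent locant set {2,2,4,5} is lower than {3,4,6,6} at the first point of difference.
That gives bromo groups at C-2 and C-5; a chloro group at C-2; a methyl group at C-4.
Prefixes are listed alphabetically: bromo, chloro, methyl.
Putting it together: 2,5-dibromo-2-chloro-4-methylheptane.

2,5-dibromo-2-chloro-4-methylheptane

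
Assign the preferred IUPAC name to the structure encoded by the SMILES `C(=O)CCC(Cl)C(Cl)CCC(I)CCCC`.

Counting along the main chain through the –CHO group gives 12 carbons: the parent is dodecane.
An aldehyde (terminal –CHO) is the principal characteristic group, giving the suffix -al.
The numbering direction is chosen so that the aldehyde carbon is C-1 by definition.
That gives chloro groups at C-4 and C-5; an iodo group at C-8.
The substituents are ordered alphabetically, ignoring any di-/tri- multipliers.
Putting it together: 4,5-dichloro-8-iodododecanal.

4,5-dichloro-8-iodododecanal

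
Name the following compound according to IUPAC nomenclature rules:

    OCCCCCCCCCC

The longest chain bearing the –OH group is 10 carbons long (decane).
An alcohol (–OH) is the principal characteristic group, giving the suffix -ol.
The numbering direction is chosen so that numbering from this end puts the hydroxyl group at C-1 rather than C-10.
This places the hydroxyl at C-1.
Putting it together: decan-1-ol.

decan-1-ol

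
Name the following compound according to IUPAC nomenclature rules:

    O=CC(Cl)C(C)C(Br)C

4-bromo-2-chloro-3-methylpentanal

The longest chain bearing the –CHO group is 5 carbons long (pentane).
An aldehyde (terminal –CHO) is the principal characteristic group, giving the suffix -al.
The numbering direction is chosen so that the aldehyde carbon is C-1 by definition.
With this numbering: a bromo group at C-4; a chloro group at C-2; a methyl group at C-3.
The substituents are ordered alphabetically, ignoring any di-/tri- multipliers.
The name is 4-bromo-2-chloro-3-methylpentanal.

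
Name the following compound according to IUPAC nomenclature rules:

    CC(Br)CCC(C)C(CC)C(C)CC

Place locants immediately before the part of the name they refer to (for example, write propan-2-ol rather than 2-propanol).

2-bromo-6-ethyl-5,7-dimethylnonane

The longest carbon chain is 9 atoms: the parent is nonane.
The numbering direction is chosen so that the substituent locant set {2,5,6,7} is lower than {3,4,5,8} at the first point of difference.
With this numbering: a bromo group at C-2; an ethyl group at C-6; methyl groups at C-5 and C-7.
The substituents are ordered alphabetically, ignoring any di-/tri- multipliers.
The name is 2-bromo-6-ethyl-5,7-dimethylnonane.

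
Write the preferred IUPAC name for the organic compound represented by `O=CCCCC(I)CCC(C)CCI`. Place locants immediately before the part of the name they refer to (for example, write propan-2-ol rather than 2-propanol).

The longest chain bearing the –CHO group is 10 carbons long (decane).
An aldehyde (terminal –CHO) is the principal characteristic group, giving the suffix -al.
The numbering direction is chosen so that the aldehyde carbon is C-1 by definition.
This places iodo groups at C-5 and C-10; a methyl group at C-8.
Prefixes are listed alphabetically: iodo, methyl.
Putting it together: 5,10-diiodo-8-methyldecanal.

5,10-diiodo-8-methyldecanal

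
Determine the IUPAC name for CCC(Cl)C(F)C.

3-chloro-2-fluoropentane

The longest carbon chain is 5 atoms: the parent is pentane.
The numbering direction is chosen so that the substituent locant set {2,3} is lower than {3,4} at the first point of difference.
With this numbering: a chloro group at C-3; a fluoro group at C-2.
Prefixes are listed alphabetically: chloro, fluoro.
Assembling the pieces gives 3-chloro-2-fluoropentane.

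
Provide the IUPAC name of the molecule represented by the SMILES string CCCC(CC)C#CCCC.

6-ethylnon-4-yne

The longest carbon chain that includes the multiple bond has 9 carbons, so the parent hydride is nonane.
A C≡C triple bond in the chain gives the infix -yne-.
Number the chain so that numbering from this end puts the triple bond at C-4 rather than C-5.
That gives the triple bond between C-4 and C-5; an ethyl group at C-6.
The name is 6-ethylnon-4-yne.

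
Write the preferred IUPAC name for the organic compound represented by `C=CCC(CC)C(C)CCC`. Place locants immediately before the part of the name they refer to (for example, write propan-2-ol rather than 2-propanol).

4-ethyl-5-methyloct-1-ene

The longest carbon chain that includes the multiple bond has 8 carbons, so the parent hydride is octane.
There is one C=C double bond, indicated by the ending -ene.
Choose the numbering such that numbering from this end puts the double bond at C-1 rather than C-7.
This places the double bond between C-1 and C-2; an ethyl group at C-4; a methyl group at C-5.
Prefixes are listed alphabetically: ethyl, methyl.
Putting it together: 4-ethyl-5-methyloct-1-ene.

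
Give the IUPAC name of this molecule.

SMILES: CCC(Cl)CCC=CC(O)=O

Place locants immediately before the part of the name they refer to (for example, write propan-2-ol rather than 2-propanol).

6-chlorooct-2-enoic acid

Counting along the main chain through the –COOH group and the multiple bond gives 8 carbons: the parent is octane.
The highest-priority functional group is a carboxylic acid (terminal –COOH), so the name ends in -oic acid.
There is one C=C double bond, indicated by the ending -ene.
The numbering direction is chosen so that the carboxylic acid carbon is C-1 by definition.
This places the double bond between C-2 and C-3; a chloro group at C-6.
The name is 6-chlorooct-2-enoic acid.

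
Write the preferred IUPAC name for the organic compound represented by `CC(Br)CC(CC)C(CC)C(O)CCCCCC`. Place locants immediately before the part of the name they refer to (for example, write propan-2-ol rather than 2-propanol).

The longest carbon chain that includes the –OH group has 12 carbons, so the parent hydride is dodecane.
An alcohol (–OH) is the principal characteristic group, giving the suffix -ol.
The numbering direction is chosen so that numbering from this end puts the hydroxyl group at C-6 rather than C-7.
With this numbering: the hydroxyl at C-6; a bromo group at C-2; ethyl groups at C-4 and C-5.
Substituent prefixes are cited in alphabetical order (multiplying prefixes like di-/tri- are ignored for ordering).
Putting it together: 2-bromo-4,5-diethyldodecan-6-ol.

2-bromo-4,5-diethyldodecan-6-ol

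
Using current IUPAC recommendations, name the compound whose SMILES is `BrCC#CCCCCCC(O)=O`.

9-bromonon-7-ynoic acid

The longest chain bearing the –COOH group and the multiple bond is 9 carbons long (nonane).
A carboxylic acid (terminal –COOH) is the principal characteristic group, giving the suffix -oic acid.
There is one C≡C triple bond, indicated by the ending -yne.
Number the chain so that the carboxylic acid carbon is C-1 by definition.
That gives the triple bond between C-7 and C-8; a bromo group at C-9.
Assembling the pieces gives 9-bromonon-7-ynoic acid.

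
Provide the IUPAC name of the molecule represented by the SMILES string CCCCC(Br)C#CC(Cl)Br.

1,4-dibromo-1-chlorooct-2-yne

The longest carbon chain that includes the multiple bond has 8 carbons, so the parent hydride is octane.
There is one C≡C triple bond, indicated by the ending -yne.
The numbering direction is chosen so that numbering from this end puts the triple bond at C-2 rather than C-6.
With this numbering: the triple bond between C-2 and C-3; bromo groups at C-1 and C-4; a chloro group at C-1.
Substituent prefixes are cited in alphabetical order (multiplying prefixes like di-/tri- are ignored for ordering).
Putting it together: 1,4-dibromo-1-chlorooct-2-yne.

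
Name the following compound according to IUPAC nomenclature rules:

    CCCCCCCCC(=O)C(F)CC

The longest carbon chain that includes the carbonyl has 12 carbons, so the parent hydride is dodecane.
The highest-priority functional group is a ketone (C=O on an internal carbon), so the name ends in -one.
The numbering direction is chosen so that numbering from this end puts the carbonyl group at C-4 rather than C-9.
That gives the carbonyl at C-4; a fluoro group at C-3.
Putting it together: 3-fluorododecan-4-one.

3-fluorododecan-4-one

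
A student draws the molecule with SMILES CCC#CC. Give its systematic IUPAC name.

pent-2-yne

The longest carbon chain that includes the multiple bond has 5 carbons, so the parent hydride is pentane.
There is one C≡C triple bond, indicated by the ending -yne.
Choose the numbering such that numbering from this end puts the triple bond at C-2 rather than C-3.
That gives the triple bond between C-2 and C-3.
The name is pent-2-yne.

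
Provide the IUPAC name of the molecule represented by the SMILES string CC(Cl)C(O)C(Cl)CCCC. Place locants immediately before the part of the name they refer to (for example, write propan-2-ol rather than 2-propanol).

2,4-dichlorooctan-3-ol

The longest chain bearing the –OH group is 8 carbons long (octane).
The principal characteristic group is an alcohol (–OH), named with the suffix -ol.
Choose the numbering such that numbering from this end puts the hydroxyl group at C-3 rather than C-6.
With this numbering: the hydroxyl at C-3; chloro groups at C-2 and C-4.
Assembling the pieces gives 2,4-dichlorooctan-3-ol.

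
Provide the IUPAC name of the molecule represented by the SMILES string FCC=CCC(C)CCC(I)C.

1-fluoro-8-iodo-5-methylnon-2-ene

Counting along the main chain through the multiple bond gives 9 carbons: the parent is nonane.
A C=C double bond in the chain gives the infix -ene-.
Choose the numbering such that numbering from this end puts the double bond at C-2 rather than C-7.
With this numbering: the double bond between C-2 and C-3; a fluoro group at C-1; an iodo group at C-8; a methyl group at C-5.
Prefixes are listed alphabetically: fluoro, iodo, methyl.
Assembling the pieces gives 1-fluoro-8-iodo-5-methylnon-2-ene.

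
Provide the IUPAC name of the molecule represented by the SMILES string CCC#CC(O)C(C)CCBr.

1-bromo-3-methyloct-5-yn-4-ol

The longest carbon chain that includes the –OH group and the multiple bond has 8 carbons, so the parent hydride is octane.
An alcohol (–OH) is the principal characteristic group, giving the suffix -ol.
There is one C≡C triple bond, indicated by the ending -yne.
Choose the numbering such that numbering from this end puts the hydroxyl group at C-4 rather than C-5.
With this numbering: the hydroxyl at C-4; the triple bond between C-5 and C-6; a bromo group at C-1; a methyl group at C-3.
Substituent prefixes are cited in alphabetical order (multiplying prefixes like di-/tri- are ignored for ordering).
Putting it together: 1-bromo-3-methyloct-5-yn-4-ol.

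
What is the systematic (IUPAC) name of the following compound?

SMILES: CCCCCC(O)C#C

oct-1-yn-3-ol

The longest chain bearing the –OH group and the multiple bond is 8 carbons long (octane).
The highest-priority functional group is an alcohol (–OH), so the name ends in -ol.
A C≡C triple bond in the chain gives the infix -yne-.
The numbering direction is chosen so that numbering from this end puts the hydroxyl group at C-3 rather than C-6.
That gives the hydroxyl at C-3; the triple bond between C-1 and C-2.
Putting it together: oct-1-yn-3-ol.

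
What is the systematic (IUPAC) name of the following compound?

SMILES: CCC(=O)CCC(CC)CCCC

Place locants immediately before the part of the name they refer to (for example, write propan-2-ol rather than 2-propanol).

6-ethyldecan-3-one

Counting along the main chain through the carbonyl gives 10 carbons: the parent is decane.
A ketone (C=O on an internal carbon) is the principal characteristic group, giving the suffix -one.
Number the chain so that numbering from this end puts the carbonyl group at C-3 rather than C-8.
With this numbering: the carbonyl at C-3; an ethyl group at C-6.
Putting it together: 6-ethyldecan-3-one.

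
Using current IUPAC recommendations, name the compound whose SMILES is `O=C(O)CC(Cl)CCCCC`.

3-chlorooctanoic acid

The longest chain bearing the –COOH group is 8 carbons long (octane).
A carboxylic acid (terminal –COOH) is the principal characteristic group, giving the suffix -oic acid.
Number the chain so that the carboxylic acid carbon is C-1 by definition.
With this numbering: a chloro group at C-3.
The name is 3-chlorooctanoic acid.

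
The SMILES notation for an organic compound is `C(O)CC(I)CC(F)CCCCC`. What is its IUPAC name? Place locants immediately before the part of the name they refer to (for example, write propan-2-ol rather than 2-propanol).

The longest carbon chain that includes the –OH group has 10 carbons, so the parent hydride is decane.
An alcohol (–OH) is the principal characteristic group, giving the suffix -ol.
Choose the numbering such that numbering from this end puts the hydroxyl group at C-1 rather than C-10.
With this numbering: the hydroxyl at C-1; a fluoro group at C-5; an iodo group at C-3.
Prefixes are listed alphabetically: fluoro, iodo.
Assembling the pieces gives 5-fluoro-3-iododecan-1-ol.

5-fluoro-3-iododecan-1-ol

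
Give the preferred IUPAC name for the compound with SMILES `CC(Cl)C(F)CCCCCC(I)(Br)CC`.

The longest continuous carbon chain has 11 atoms, so the parent hydride is undecane.
Number the chain so that the substituent locant set {2,3,9,9} is lower than {3,3,9,10} at the first point of difference.
That gives a bromo group at C-9; a chloro group at C-2; a fluoro group at C-3; an iodo group at C-9.
The substituents are ordered alphabetically, ignoring any di-/tri- multipliers.
Assembling the pieces gives 9-bromo-2-chloro-3-fluoro-9-iodoundecane.

9-bromo-2-chloro-3-fluoro-9-iodoundecane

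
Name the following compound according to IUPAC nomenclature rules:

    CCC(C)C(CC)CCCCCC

The longest carbon chain is 10 atoms: the parent is decane.
Choose the numbering such that the substituent locant set {3,4} is lower than {7,8} at the first point of difference.
That gives an ethyl group at C-4; a methyl group at C-3.
Prefixes are listed alphabetically: ethyl, methyl.
Putting it together: 4-ethyl-3-methyldecane.

4-ethyl-3-methyldecane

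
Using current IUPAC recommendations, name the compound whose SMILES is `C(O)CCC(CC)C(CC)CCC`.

The longest chain bearing the –OH group is 8 carbons long (octane).
An alcohol (–OH) is the principal characteristic group, giving the suffix -ol.
Choose the numbering such that numbering from this end puts the hydroxyl group at C-1 rather than C-8.
This places the hydroxyl at C-1; ethyl groups at C-4 and C-5.
Putting it together: 4,5-diethyloctan-1-ol.

4,5-diethyloctan-1-ol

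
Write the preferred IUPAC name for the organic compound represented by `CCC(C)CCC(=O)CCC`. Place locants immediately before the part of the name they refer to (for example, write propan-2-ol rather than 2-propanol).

7-methylnonan-4-one

Counting along the main chain through the carbonyl gives 9 carbons: the parent is nonane.
A ketone (C=O on an internal carbon) is the principal characteristic group, giving the suffix -one.
The numbering direction is chosen so that numbering from this end puts the carbonyl group at C-4 rather than C-6.
That gives the carbonyl at C-4; a methyl group at C-7.
Putting it together: 7-methylnonan-4-one.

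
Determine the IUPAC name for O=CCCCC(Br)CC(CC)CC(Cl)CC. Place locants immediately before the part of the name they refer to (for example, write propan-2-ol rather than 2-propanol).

5-bromo-9-chloro-7-ethylundecanal

Counting along the main chain through the –CHO group gives 11 carbons: the parent is undecane.
The highest-priority functional group is an aldehyde (terminal –CHO), so the name ends in -al.
Number the chain so that the aldehyde carbon is C-1 by definition.
This places a bromo group at C-5; a chloro group at C-9; an ethyl group at C-7.
The substituents are ordered alphabetically, ignoring any di-/tri- multipliers.
Putting it together: 5-bromo-9-chloro-7-ethylundecanal.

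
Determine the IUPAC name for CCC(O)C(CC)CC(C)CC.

4-ethyl-6-methyloctan-3-ol

The longest chain bearing the –OH group is 8 carbons long (octane).
The highest-priority functional group is an alcohol (–OH), so the name ends in -ol.
The numbering direction is chosen so that numbering from this end puts the hydroxyl group at C-3 rather than C-6.
This places the hydroxyl at C-3; an ethyl group at C-4; a methyl group at C-6.
The substituents are ordered alphabetically, ignoring any di-/tri- multipliers.
Putting it together: 4-ethyl-6-methyloctan-3-ol.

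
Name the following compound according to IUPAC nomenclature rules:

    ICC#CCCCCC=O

8-iodooct-6-ynal

The longest chain bearing the –CHO group and the multiple bond is 8 carbons long (octane).
An aldehyde (terminal –CHO) is the principal characteristic group, giving the suffix -al.
A C≡C triple bond in the chain gives the infix -yne-.
The numbering direction is chosen so that the aldehyde carbon is C-1 by definition.
With this numbering: the triple bond between C-6 and C-7; an iodo group at C-8.
Putting it together: 8-iodooct-6-ynal.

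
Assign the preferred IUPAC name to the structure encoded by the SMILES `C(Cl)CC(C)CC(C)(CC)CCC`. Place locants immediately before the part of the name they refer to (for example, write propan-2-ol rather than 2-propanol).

1-chloro-5-ethyl-3,5-dimethyloctane

The longest carbon chain is 8 atoms: the parent is octane.
Choose the numbering such that the substituent locant set {1,3,5,5} is lower than {4,4,6,8} at the first point of difference.
That gives a chloro group at C-1; an ethyl group at C-5; methyl groups at C-3 and C-5.
The substituents are ordered alphabetically, ignoring any di-/tri- multipliers.
Putting it together: 1-chloro-5-ethyl-3,5-dimethyloctane.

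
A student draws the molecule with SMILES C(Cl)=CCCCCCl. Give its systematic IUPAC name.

1,6-dichlorohex-1-ene

Counting along the main chain through the multiple bond gives 6 carbons: the parent is hexane.
The chain contains a C=C double bond, so the unsaturation ending is -ene.
Choose the numbering such that numbering from this end puts the double bond at C-1 rather than C-5.
That gives the double bond between C-1 and C-2; chloro groups at C-1 and C-6.
The name is 1,6-dichlorohex-1-ene.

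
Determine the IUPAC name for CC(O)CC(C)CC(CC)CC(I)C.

The longest carbon chain that includes the –OH group has 9 carbons, so the parent hydride is nonane.
An alcohol (–OH) is the principal characteristic group, giving the suffix -ol.
The numbering direction is chosen so that numbering from this end puts the hydroxyl group at C-2 rather than C-8.
That gives the hydroxyl at C-2; an ethyl group at C-6; an iodo group at C-8; a methyl group at C-4.
The substituents are ordered alphabetically, ignoring any di-/tri- multipliers.
Putting it together: 6-ethyl-8-iodo-4-methylnonan-2-ol.

6-ethyl-8-iodo-4-methylnonan-2-ol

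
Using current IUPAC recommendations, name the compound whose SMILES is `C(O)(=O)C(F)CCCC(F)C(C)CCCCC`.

The longest chain bearing the –COOH group is 12 carbons long (dodecane).
A carboxylic acid (terminal –COOH) is the principal characteristic group, giving the suffix -oic acid.
The numbering direction is chosen so that the carboxylic acid carbon is C-1 by definition.
With this numbering: fluoro groups at C-2 and C-6; a methyl group at C-7.
Substituent prefixes are cited in alphabetical order (multiplying prefixes like di-/tri- are ignored for ordering).
The name is 2,6-difluoro-7-methyldodecanoic acid.

2,6-difluoro-7-methyldodecanoic acid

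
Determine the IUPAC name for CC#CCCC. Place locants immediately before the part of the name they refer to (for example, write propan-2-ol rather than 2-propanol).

The longest carbon chain that includes the multiple bond has 6 carbons, so the parent hydride is hexane.
There is one C≡C triple bond, indicated by the ending -yne.
Number the chain so that numbering from this end puts the triple bond at C-2 rather than C-4.
This places the triple bond between C-2 and C-3.
The name is hex-2-yne.

hex-2-yne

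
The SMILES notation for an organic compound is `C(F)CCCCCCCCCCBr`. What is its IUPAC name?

1-bromo-11-fluoroundecane

The longest carbon chain is 11 atoms: the parent is undecane.
The numbering direction is chosen so that the locant sets are identical either way, so the alphabetically earlier bromo substituent takes the lower locant (1 rather than 11).
This places a bromo group at C-1; a fluoro group at C-11.
The substituents are ordered alphabetically, ignoring any di-/tri- multipliers.
The name is 1-bromo-11-fluoroundecane.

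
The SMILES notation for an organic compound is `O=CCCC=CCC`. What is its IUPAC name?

Counting along the main chain through the –CHO group and the multiple bond gives 7 carbons: the parent is heptane.
The principal characteristic group is an aldehyde (terminal –CHO), named with the suffix -al.
The chain contains a C=C double bond, so the unsaturation ending is -ene.
Number the chain so that the aldehyde carbon is C-1 by definition.
That gives the double bond between C-4 and C-5.
Assembling the pieces gives hept-4-enal.

hept-4-enal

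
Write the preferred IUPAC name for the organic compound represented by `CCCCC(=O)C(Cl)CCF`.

3-chloro-1-fluorooctan-4-one

The longest chain bearing the carbonyl is 8 carbons long (octane).
The highest-priority functional group is a ketone (C=O on an internal carbon), so the name ends in -one.
Number the chain so that numbering from this end puts the carbonyl group at C-4 rather than C-5.
This places the carbonyl at C-4; a chloro group at C-3; a fluoro group at C-1.
Prefixes are listed alphabetically: chloro, fluoro.
The name is 3-chloro-1-fluorooctan-4-one.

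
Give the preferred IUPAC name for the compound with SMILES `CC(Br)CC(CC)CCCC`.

2-bromo-4-ethyloctane

The parent chain contains 8 carbons (octane).
Number the chain so that the substituent locant set {2,4} is lower than {5,7} at the first point of difference.
This places a bromo group at C-2; an ethyl group at C-4.
Prefixes are listed alphabetically: bromo, ethyl.
Assembling the pieces gives 2-bromo-4-ethyloctane.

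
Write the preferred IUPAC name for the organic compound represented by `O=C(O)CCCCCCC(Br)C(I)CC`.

The longest carbon chain that includes the –COOH group has 11 carbons, so the parent hydride is undecane.
A carboxylic acid (terminal –COOH) is the principal characteristic group, giving the suffix -oic acid.
Number the chain so that the carboxylic acid carbon is C-1 by definition.
This places a bromo group at C-8; an iodo group at C-9.
Substituent prefixes are cited in alphabetical order (multiplying prefixes like di-/tri- are ignored for ordering).
Putting it together: 8-bromo-9-iodoundecanoic acid.

8-bromo-9-iodoundecanoic acid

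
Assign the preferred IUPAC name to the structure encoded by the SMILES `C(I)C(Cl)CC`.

The longest carbon chain is 4 atoms: the parent is butane.
Number the chain so that the substituent locant set {1,2} is lower than {3,4} at the first point of difference.
That gives a chloro group at C-2; an iodo group at C-1.
Prefixes are listed alphabetically: chloro, iodo.
Putting it together: 2-chloro-1-iodobutane.

2-chloro-1-iodobutane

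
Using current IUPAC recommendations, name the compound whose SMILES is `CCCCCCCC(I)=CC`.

3-iododec-2-ene

Counting along the main chain through the multiple bond gives 10 carbons: the parent is decane.
There is one C=C double bond, indicated by the ending -ene.
The numbering direction is chosen so that numbering from this end puts the double bond at C-2 rather than C-8.
With this numbering: the double bond between C-2 and C-3; an iodo group at C-3.
Putting it together: 3-iododec-2-ene.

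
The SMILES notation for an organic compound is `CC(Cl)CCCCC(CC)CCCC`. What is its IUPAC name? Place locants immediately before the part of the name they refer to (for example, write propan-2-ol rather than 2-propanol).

2-chloro-7-ethylundecane

The parent chain contains 11 carbons (undecane).
The numbering direction is chosen so that the substituent locant set {2,7} is lower than {5,10} at the first point of difference.
With this numbering: a chloro group at C-2; an ethyl group at C-7.
Prefixes are listed alphabetically: chloro, ethyl.
The name is 2-chloro-7-ethylundecane.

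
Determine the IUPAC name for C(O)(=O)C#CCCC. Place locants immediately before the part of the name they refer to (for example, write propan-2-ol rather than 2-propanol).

Counting along the main chain through the –COOH group and the multiple bond gives 6 carbons: the parent is hexane.
The highest-priority functional group is a carboxylic acid (terminal –COOH), so the name ends in -oic acid.
A C≡C triple bond in the chain gives the infix -yne-.
Choose the numbering such that the carboxylic acid carbon is C-1 by definition.
This places the triple bond between C-2 and C-3.
The name is hex-2-ynoic acid.

hex-2-ynoic acid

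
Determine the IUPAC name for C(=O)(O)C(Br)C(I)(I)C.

Counting along the main chain through the –COOH group gives 4 carbons: the parent is butane.
The highest-priority functional group is a carboxylic acid (terminal –COOH), so the name ends in -oic acid.
Choose the numbering such that the carboxylic acid carbon is C-1 by definition.
That gives a bromo group at C-2; two iodo groups at C-3.
Prefixes are listed alphabetically: bromo, iodo.
The name is 2-bromo-3,3-diiodobutanoic acid.

2-bromo-3,3-diiodobutanoic acid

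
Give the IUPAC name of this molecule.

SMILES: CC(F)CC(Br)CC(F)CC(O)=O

5-bromo-3,7-difluorooctanoic acid

The longest chain bearing the –COOH group is 8 carbons long (octane).
The principal characteristic group is a carboxylic acid (terminal –COOH), named with the suffix -oic acid.
Choose the numbering such that the carboxylic acid carbon is C-1 by definition.
That gives a bromo group at C-5; fluoro groups at C-3 and C-7.
The substituents are ordered alphabetically, ignoring any di-/tri- multipliers.
Assembling the pieces gives 5-bromo-3,7-difluorooctanoic acid.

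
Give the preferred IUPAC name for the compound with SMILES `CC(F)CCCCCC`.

The parent chain contains 8 carbons (octane).
Choose the numbering such that the substituent locant set {2} is lower than {7} at the first point of difference.
This places a fluoro group at C-2.
Assembling the pieces gives 2-fluorooctane.

2-fluorooctane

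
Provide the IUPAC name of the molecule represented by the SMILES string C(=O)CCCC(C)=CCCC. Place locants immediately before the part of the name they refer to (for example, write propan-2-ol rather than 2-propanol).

The longest chain bearing the –CHO group and the multiple bond is 9 carbons long (nonane).
The highest-priority functional group is an aldehyde (terminal –CHO), so the name ends in -al.
There is one C=C double bond, indicated by the ending -ene.
Number the chain so that the aldehyde carbon is C-1 by definition.
With this numbering: the double bond between C-5 and C-6; a methyl group at C-5.
Assembling the pieces gives 5-methylnon-5-enal.

5-methylnon-5-enal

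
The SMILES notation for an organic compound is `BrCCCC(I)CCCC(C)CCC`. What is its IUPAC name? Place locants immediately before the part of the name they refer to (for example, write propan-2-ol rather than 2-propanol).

1-bromo-4-iodo-8-methylundecane

The parent chain contains 11 carbons (undecane).
Choose the numbering such that the substituent locant set {1,4,8} is lower than {4,8,11} at the first point of difference.
This places a bromo group at C-1; an iodo group at C-4; a methyl group at C-8.
Substituent prefixes are cited in alphabetical order (multiplying prefixes like di-/tri- are ignored for ordering).
Assembling the pieces gives 1-bromo-4-iodo-8-methylundecane.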